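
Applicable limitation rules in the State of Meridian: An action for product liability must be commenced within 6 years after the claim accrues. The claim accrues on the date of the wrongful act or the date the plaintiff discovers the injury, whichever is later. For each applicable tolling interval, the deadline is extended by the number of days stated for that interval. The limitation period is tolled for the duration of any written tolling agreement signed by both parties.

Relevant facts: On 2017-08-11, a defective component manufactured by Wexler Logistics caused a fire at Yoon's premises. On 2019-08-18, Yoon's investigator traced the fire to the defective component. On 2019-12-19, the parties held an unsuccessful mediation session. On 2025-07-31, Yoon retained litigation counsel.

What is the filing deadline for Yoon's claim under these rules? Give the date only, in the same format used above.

The claim accrued on 2019-08-18 — the later of the 2017-08-11 act and the 2019-08-18 discovery.
Adding the 6 years base period to 2019-08-18 gives a deadline of 2025-08-18, before any tolling.
The other events in the timeline have no effect on the limitation period under the stated rules.

2025-08-18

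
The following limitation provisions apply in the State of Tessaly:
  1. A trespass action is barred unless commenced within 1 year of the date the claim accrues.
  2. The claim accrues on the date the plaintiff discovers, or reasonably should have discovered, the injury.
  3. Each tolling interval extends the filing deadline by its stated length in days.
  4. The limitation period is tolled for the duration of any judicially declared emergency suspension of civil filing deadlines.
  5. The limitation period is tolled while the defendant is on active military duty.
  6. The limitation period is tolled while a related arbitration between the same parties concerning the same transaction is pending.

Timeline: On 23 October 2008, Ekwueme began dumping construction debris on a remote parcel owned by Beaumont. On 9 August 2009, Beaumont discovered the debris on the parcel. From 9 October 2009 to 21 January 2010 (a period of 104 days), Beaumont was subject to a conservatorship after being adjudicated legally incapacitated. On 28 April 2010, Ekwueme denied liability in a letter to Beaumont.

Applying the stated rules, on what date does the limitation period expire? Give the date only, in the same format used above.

Accrual is tied to discovery, so the period began on 9 August 2009 rather than on 23 October 2008 when the act occurred.
Adding the 1 year base period to 9 August 2009 gives a deadline of 9 August 2010, before any tolling.
Although the plaintiff's incapacity ran from 9 October 2009 to 21 January 2010, the stated rules do not make that a tolling event, so it is disregarded.
Nothing else in the chronology tolls or restarts the period.

9 August 2010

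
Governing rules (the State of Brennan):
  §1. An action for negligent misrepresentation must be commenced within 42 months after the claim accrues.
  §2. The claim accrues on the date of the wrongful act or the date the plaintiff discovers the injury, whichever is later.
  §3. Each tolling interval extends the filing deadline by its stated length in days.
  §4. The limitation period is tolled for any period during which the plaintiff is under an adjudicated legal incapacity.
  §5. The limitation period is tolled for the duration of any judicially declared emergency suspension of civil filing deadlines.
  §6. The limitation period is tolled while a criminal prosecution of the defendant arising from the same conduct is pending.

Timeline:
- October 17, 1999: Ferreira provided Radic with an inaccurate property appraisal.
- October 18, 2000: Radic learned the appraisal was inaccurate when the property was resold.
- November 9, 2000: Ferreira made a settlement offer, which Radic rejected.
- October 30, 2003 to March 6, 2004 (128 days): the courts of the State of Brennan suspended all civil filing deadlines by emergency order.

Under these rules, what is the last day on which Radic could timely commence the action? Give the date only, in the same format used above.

August 24, 2004

Taking the later of the act (October 17, 1999) and discovery (October 18, 2000), the claim accrued on October 18, 2000.
42 months from October 18, 2000 is April 18, 2004.
The period was tolled for 128 days by the emergency suspension of filing deadlines (October 30, 2003 to March 6, 2004), pushing the deadline to August 24, 2004.
Nothing else in the chronology tolls or restarts the period.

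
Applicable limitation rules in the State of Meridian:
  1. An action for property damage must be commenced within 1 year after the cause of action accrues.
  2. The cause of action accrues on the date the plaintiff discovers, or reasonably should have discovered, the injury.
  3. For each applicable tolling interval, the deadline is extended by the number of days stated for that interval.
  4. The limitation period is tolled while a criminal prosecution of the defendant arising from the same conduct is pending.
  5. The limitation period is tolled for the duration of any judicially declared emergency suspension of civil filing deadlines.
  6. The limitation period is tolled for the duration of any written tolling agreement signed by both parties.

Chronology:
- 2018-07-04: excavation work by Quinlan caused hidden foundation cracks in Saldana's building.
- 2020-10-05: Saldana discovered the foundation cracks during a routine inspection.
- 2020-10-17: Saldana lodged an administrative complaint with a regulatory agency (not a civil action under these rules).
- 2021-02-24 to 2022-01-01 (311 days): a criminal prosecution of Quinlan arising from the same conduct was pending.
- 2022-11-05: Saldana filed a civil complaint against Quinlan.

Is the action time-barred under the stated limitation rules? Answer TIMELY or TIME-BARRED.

TIME-BARRED

Accrual is tied to discovery, so the period began on 2020-10-05 rather than on 2018-07-04 when the act occurred.
1 year from 2020-10-05 is 2021-10-05.
The pending criminal prosecution from 2021-02-24 to 2022-01-01 tolled the period for 311 days, extending the deadline to 2022-08-12.
None of the other events listed affects the running of the period under the stated rules.
Filing on 2022-11-05 missed the 2022-08-12 deadline — the action is time-barred.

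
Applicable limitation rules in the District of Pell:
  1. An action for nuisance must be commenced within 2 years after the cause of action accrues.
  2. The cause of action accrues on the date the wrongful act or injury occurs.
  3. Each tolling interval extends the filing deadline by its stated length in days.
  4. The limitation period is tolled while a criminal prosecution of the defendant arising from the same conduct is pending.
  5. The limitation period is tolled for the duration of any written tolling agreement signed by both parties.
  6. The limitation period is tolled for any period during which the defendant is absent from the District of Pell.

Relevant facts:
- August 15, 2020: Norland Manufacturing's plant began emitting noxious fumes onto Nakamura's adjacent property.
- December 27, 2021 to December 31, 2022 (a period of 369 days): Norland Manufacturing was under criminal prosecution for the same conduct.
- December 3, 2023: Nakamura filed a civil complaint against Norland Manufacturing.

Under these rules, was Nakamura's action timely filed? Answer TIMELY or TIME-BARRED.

The claim accrued on August 15, 2020, when the wrongful act occurred.
Adding the 2 years base period to August 15, 2020 gives a deadline of August 15, 2022, before any tolling.
Because the pending criminal prosecution ran from December 27, 2021 to December 31, 2022, the deadline is extended by 369 days to August 19, 2023.
Nakamura filed on December 3, 2023, after the August 19, 2023 deadline, so the action is time-barred.

TIME-BARRED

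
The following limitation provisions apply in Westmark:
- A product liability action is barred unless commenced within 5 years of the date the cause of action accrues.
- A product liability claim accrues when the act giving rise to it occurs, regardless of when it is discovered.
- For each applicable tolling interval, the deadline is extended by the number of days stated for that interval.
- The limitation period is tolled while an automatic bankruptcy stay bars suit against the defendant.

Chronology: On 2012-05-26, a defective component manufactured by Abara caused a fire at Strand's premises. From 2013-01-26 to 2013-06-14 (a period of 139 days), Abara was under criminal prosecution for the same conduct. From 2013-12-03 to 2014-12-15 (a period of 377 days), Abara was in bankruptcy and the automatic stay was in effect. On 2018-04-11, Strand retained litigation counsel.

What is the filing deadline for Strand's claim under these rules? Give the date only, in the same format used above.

The limitation period began to run on 2012-05-26.
The untolled deadline — 5 years after 2012-05-26 — is 2017-05-26.
The period was tolled for 377 days by the automatic bankruptcy stay (2013-12-03 to 2014-12-15), pushing the deadline to 2018-06-07.
Although a criminal prosecution ran from 2013-01-26 to 2013-06-14, the stated rules do not make that a tolling event, so it is disregarded.
None of the other events listed affects the running of the period under the stated rules.

2018-06-07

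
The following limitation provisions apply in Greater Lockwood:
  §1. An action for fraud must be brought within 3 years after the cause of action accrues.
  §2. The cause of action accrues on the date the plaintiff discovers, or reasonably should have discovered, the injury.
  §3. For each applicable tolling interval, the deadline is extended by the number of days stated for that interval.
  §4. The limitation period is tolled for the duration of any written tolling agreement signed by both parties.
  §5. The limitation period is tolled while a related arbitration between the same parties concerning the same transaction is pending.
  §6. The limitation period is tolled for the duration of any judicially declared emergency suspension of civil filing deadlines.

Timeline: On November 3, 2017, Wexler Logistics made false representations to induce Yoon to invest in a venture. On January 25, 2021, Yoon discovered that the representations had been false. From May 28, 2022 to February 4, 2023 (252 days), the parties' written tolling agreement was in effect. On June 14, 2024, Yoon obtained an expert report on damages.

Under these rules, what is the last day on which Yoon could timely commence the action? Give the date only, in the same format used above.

October 3, 2024

The claim did not accrue until Yoon discovered the injury on January 25, 2021; the November 3, 2017 act date does not start the clock under the stated rule.
3 years from January 25, 2021 is January 25, 2024.
Because the written tolling agreement ran from May 28, 2022 to February 4, 2023, the deadline is extended by 252 days to October 3, 2024.
The other events in the timeline have no effect on the limitation period under the stated rules.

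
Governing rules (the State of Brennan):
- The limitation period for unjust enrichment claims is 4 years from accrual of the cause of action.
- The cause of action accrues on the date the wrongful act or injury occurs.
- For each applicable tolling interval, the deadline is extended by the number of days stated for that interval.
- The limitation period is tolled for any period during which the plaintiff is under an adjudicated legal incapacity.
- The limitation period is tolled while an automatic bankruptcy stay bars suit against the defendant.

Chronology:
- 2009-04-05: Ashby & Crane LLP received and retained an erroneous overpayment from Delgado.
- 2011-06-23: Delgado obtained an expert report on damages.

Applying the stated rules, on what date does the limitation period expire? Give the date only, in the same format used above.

2013-04-05

The claim accrued on 2009-04-05, when the wrongful act occurred.
4 years from 2009-04-05 is 2013-04-05.
None of the other events listed affects the running of the period under the stated rules.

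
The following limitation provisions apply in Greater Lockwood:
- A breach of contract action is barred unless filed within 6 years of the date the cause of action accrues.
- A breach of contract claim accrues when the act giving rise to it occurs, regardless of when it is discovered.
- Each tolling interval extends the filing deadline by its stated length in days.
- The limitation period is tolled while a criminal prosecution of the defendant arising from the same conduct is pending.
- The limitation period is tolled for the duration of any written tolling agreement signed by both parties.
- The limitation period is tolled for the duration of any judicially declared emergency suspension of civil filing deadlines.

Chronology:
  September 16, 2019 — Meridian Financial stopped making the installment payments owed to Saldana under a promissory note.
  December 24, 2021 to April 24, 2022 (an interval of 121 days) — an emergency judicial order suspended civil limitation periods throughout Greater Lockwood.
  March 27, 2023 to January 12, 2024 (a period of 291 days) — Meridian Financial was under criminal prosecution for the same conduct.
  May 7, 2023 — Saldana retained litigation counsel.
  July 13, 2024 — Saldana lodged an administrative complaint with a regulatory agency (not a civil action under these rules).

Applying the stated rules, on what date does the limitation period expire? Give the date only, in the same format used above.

The limitation period began to run on September 16, 2019.
The untolled deadline — 6 years after September 16, 2019 — is September 16, 2025.
Because the emergency suspension of filing deadlines ran from December 24, 2021 to April 24, 2022, the deadline is extended by 121 days to January 15, 2026.
Because the pending criminal prosecution ran from March 27, 2023 to January 12, 2024, the deadline is extended by 291 days to November 2, 2026.
The other events in the timeline have no effect on the limitation period under the stated rules.

November 2, 2026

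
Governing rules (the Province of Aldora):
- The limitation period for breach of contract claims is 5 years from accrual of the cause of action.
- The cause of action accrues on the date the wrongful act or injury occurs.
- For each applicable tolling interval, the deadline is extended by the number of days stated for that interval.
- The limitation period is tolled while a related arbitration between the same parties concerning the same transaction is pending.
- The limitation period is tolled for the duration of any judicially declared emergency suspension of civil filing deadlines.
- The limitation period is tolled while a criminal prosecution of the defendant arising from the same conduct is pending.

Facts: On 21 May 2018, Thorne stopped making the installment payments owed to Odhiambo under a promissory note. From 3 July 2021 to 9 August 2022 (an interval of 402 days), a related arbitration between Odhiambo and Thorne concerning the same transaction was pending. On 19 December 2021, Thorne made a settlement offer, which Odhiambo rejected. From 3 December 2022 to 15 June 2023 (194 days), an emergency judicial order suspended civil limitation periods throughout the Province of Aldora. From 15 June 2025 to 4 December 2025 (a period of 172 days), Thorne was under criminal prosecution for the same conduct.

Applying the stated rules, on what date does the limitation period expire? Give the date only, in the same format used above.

6 January 2025

The claim accrued on 21 May 2018, when the wrongful act occurred.
The untolled deadline — 5 years after 21 May 2018 — is 21 May 2023.
The period was tolled for 402 days by the pending related arbitration (3 July 2021 to 9 August 2022), pushing the deadline to 26 June 2024.
The emergency suspension of filing deadlines from 3 December 2022 to 15 June 2023 tolled the period for 194 days, extending the deadline to 6 January 2025.
The pending criminal prosecution starting 15 June 2025 came too late — the period had run on 6 January 2025 — and so does not extend the deadline.
None of the other events listed affects the running of the period under the stated rules.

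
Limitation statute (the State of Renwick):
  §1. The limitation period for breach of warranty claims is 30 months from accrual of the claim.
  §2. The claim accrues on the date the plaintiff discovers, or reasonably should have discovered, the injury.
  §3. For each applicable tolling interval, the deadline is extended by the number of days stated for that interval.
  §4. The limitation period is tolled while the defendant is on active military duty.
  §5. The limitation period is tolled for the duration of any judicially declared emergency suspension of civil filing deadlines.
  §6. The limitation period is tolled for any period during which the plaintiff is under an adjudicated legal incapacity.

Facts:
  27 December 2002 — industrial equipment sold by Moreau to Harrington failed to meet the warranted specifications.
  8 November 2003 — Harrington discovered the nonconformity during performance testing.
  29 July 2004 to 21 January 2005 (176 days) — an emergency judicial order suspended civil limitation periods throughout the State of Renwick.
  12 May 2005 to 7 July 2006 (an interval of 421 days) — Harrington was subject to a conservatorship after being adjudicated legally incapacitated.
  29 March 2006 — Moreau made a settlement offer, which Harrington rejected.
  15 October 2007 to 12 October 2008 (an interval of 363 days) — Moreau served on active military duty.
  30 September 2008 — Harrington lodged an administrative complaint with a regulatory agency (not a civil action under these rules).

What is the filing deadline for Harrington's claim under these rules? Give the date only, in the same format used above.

23 December 2008

The claim did not accrue until Harrington discovered the injury on 8 November 2003; the 27 December 2002 act date does not start the clock under the stated rule.
Adding the 30 months base period to 8 November 2003 gives a deadline of 8 May 2006, before any tolling.
Because the emergency suspension of filing deadlines ran from 29 July 2004 to 21 January 2005, the deadline is extended by 176 days to 31 October 2006.
Because the plaintiff's legal incapacity ran from 12 May 2005 to 7 July 2006, the deadline is extended by 421 days to 26 December 2007.
Because the defendant's active military service ran from 15 October 2007 to 12 October 2008, the deadline is extended by 363 days to 23 December 2008.
None of the other events listed affects the running of the period under the stated rules.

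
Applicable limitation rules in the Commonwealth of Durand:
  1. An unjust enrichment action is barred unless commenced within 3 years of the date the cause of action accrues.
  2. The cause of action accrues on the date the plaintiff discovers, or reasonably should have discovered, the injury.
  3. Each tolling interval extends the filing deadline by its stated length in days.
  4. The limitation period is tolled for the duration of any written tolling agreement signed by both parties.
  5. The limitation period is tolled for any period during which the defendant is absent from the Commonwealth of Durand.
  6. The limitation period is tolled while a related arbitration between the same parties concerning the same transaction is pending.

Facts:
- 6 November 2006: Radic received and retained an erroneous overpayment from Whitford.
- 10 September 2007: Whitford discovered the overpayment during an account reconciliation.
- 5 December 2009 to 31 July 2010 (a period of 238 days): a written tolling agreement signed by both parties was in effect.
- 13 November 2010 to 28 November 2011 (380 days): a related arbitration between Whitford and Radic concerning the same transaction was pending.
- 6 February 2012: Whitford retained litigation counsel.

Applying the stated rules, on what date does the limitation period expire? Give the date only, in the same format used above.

Accrual is tied to discovery, so the period began on 10 September 2007 rather than on 6 November 2006 when the act occurred.
Adding the 3 years base period to 10 September 2007 gives a deadline of 10 September 2010, before any tolling.
The written tolling agreement from 5 December 2009 to 31 July 2010 tolled the period for 238 days, extending the deadline to 6 May 2011.
The period was tolled for 380 days by the pending related arbitration (13 November 2010 to 28 November 2011), pushing the deadline to 20 May 2012.
The other events in the timeline have no effect on the limitation period under the stated rules.

20 May 2012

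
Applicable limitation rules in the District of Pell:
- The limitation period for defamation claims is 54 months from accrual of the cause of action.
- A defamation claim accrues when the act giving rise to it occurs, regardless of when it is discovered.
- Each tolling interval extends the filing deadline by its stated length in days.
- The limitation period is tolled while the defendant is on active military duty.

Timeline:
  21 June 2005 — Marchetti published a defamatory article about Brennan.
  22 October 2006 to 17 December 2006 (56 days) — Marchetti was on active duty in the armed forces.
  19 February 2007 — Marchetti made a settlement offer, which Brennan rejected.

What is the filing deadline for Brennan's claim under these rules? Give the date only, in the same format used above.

15 February 2010

The claim accrued on 21 June 2005, when the wrongful act occurred.
The untolled deadline — 54 months after 21 June 2005 — is 21 December 2009.
Because the defendant's active military service ran from 22 October 2006 to 17 December 2006, the deadline is extended by 56 days to 15 February 2010.
None of the other events listed affects the running of the period under the stated rules.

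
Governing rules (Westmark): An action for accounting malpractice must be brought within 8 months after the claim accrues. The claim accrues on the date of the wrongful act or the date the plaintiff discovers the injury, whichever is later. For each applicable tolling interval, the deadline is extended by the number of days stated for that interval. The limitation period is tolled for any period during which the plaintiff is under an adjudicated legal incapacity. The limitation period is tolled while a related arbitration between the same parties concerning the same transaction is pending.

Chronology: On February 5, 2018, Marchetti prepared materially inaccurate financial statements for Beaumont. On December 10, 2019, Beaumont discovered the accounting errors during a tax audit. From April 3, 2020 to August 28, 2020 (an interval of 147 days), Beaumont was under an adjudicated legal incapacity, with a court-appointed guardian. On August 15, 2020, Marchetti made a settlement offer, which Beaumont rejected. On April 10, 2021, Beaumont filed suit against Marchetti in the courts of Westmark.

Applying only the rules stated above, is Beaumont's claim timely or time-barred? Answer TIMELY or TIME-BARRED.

TIME-BARRED

Taking the later of the act (February 5, 2018) and discovery (December 10, 2019), the claim accrued on December 10, 2019.
The untolled deadline — 8 months after December 10, 2019 — is August 10, 2020.
The period was tolled for 147 days by the plaintiff's legal incapacity (April 3, 2020 to August 28, 2020), pushing the deadline to January 4, 2021.
None of the other events listed affects the running of the period under the stated rules.
The April 10, 2021 filing falls after the January 4, 2021 deadline; the claim is time-barred.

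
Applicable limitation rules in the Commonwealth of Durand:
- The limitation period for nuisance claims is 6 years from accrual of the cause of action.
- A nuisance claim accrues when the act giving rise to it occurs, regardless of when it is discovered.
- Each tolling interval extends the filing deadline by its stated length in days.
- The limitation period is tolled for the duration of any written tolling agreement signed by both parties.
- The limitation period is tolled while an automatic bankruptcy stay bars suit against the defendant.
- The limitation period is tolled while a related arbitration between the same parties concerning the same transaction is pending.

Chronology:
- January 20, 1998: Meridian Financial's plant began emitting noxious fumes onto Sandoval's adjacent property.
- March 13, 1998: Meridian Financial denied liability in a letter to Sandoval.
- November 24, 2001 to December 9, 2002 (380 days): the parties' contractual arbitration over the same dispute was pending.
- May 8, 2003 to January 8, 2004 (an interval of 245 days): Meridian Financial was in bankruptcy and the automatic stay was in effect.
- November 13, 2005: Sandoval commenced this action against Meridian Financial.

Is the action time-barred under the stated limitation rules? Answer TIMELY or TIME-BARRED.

The limitation period began to run on January 20, 1998.
Adding the 6 years base period to January 20, 1998 gives a deadline of January 20, 2004, before any tolling.
The period was tolled for 380 days by the pending related arbitration (November 24, 2001 to December 9, 2002), pushing the deadline to February 3, 2005.
The automatic bankruptcy stay from May 8, 2003 to January 8, 2004 tolled the period for 245 days, extending the deadline to October 6, 2005.
The other events in the timeline have no effect on the limitation period under the stated rules.
Sandoval filed on November 13, 2005, after the October 6, 2005 deadline, so the action is time-barred.

TIME-BARRED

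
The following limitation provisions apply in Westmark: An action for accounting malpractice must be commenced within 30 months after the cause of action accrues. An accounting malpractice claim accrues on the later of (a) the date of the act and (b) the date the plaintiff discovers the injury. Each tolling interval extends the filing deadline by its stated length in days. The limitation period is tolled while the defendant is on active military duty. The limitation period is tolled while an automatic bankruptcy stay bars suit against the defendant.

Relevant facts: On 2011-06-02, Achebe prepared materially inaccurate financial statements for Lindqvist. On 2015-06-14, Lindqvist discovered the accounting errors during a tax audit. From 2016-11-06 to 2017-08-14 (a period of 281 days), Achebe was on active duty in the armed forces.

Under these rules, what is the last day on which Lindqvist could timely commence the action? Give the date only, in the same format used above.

The claim accrued on 2015-06-14 — the later of the 2011-06-02 act and the 2015-06-14 discovery.
30 months from 2015-06-14 is 2017-12-14.
Because the defendant's active military service ran from 2016-11-06 to 2017-08-14, the deadline is extended by 281 days to 2018-09-21.

2018-09-21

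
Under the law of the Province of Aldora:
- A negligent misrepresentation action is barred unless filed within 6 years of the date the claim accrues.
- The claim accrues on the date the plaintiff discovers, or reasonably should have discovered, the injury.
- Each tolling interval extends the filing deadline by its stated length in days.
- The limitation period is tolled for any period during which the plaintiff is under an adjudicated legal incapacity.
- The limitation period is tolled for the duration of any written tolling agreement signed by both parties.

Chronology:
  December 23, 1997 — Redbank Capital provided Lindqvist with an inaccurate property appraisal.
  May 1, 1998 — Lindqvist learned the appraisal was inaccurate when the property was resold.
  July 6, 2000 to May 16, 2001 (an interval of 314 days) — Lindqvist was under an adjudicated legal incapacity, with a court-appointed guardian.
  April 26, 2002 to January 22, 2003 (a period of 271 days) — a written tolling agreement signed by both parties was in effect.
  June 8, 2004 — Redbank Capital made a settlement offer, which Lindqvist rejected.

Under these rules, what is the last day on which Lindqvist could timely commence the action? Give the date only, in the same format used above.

December 7, 2005

The claim did not accrue until Lindqvist discovered the injury on May 1, 1998; the December 23, 1997 act date does not start the clock under the stated rule.
6 years from May 1, 1998 is May 1, 2004.
The plaintiff's legal incapacity from July 6, 2000 to May 16, 2001 tolled the period for 314 days, extending the deadline to March 11, 2005.
Because the written tolling agreement ran from April 26, 2002 to January 22, 2003, the deadline is extended by 271 days to December 7, 2005.
Nothing else in the chronology tolls or restarts the period.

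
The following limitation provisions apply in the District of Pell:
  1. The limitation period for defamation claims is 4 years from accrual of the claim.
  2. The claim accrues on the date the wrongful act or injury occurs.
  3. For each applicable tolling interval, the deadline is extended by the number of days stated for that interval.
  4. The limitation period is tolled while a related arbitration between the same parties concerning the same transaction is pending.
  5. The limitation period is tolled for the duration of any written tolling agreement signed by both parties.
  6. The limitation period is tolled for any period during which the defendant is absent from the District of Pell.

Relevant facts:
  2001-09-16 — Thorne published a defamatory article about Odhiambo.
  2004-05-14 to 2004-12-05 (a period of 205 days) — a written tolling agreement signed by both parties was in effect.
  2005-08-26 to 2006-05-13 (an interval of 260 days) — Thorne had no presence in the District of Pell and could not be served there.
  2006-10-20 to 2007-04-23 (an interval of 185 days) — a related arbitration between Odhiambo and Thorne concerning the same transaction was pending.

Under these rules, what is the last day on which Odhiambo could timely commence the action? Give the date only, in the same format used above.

2007-06-28

The claim accrued on 2001-09-16, when the wrongful act occurred.
Adding the 4 years base period to 2001-09-16 gives a deadline of 2005-09-16, before any tolling.
The period was tolled for 205 days by the written tolling agreement (2004-05-14 to 2004-12-05), pushing the deadline to 2006-04-09.
The period was tolled for 260 days by the defendant's absence from the jurisdiction (2005-08-26 to 2006-05-13), pushing the deadline to 2006-12-25.
The pending related arbitration from 2006-10-20 to 2007-04-23 tolled the period for 185 days, extending the deadline to 2007-06-28.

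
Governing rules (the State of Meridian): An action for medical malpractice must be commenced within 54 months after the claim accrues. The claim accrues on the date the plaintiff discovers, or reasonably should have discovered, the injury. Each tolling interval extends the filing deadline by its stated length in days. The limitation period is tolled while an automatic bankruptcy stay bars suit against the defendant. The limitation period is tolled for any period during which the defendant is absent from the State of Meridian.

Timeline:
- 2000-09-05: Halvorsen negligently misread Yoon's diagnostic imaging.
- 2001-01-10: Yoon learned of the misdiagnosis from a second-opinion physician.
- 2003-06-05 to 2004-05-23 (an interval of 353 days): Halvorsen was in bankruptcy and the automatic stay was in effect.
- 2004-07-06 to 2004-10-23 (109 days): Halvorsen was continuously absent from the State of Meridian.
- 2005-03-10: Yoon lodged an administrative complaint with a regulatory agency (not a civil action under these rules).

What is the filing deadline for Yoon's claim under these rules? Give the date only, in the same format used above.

The claim did not accrue until Yoon discovered the injury on 2001-01-10; the 2000-09-05 act date does not start the clock under the stated rule.
54 months from 2001-01-10 is 2005-07-10.
The automatic bankruptcy stay from 2003-06-05 to 2004-05-23 tolled the period for 353 days, extending the deadline to 2006-06-28.
Because the defendant's absence from the jurisdiction ran from 2004-07-06 to 2004-10-23, the deadline is extended by 109 days to 2006-10-15.
None of the other events listed affects the running of the period under the stated rules.

2006-10-15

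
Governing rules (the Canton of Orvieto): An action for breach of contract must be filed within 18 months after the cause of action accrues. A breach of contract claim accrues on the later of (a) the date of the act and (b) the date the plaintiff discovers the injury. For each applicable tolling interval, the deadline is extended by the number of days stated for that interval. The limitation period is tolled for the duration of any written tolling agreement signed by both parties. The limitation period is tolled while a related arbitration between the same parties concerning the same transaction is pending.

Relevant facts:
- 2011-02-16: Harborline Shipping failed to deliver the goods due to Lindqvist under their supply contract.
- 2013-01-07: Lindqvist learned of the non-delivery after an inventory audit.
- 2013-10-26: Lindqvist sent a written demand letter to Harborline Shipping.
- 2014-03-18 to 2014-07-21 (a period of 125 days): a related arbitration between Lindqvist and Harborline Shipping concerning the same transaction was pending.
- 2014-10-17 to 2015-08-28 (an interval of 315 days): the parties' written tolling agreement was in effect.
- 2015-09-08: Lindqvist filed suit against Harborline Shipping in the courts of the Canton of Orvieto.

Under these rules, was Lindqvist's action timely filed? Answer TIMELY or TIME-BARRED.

TIMELY

Because discovery on 2013-01-07 post-dates the 2011-02-16 act, accrual under the later-of rule falls on 2013-01-07.
The untolled deadline — 18 months after 2013-01-07 — is 2014-07-07.
The period was tolled for 125 days by the pending related arbitration (2014-03-18 to 2014-07-21), pushing the deadline to 2014-11-09.
The period was tolled for 315 days by the written tolling agreement (2014-10-17 to 2015-08-28), pushing the deadline to 2015-09-20.
The other events in the timeline have no effect on the limitation period under the stated rules.
Filing on 2015-09-08 beat the 2015-09-20 deadline — the action is timely.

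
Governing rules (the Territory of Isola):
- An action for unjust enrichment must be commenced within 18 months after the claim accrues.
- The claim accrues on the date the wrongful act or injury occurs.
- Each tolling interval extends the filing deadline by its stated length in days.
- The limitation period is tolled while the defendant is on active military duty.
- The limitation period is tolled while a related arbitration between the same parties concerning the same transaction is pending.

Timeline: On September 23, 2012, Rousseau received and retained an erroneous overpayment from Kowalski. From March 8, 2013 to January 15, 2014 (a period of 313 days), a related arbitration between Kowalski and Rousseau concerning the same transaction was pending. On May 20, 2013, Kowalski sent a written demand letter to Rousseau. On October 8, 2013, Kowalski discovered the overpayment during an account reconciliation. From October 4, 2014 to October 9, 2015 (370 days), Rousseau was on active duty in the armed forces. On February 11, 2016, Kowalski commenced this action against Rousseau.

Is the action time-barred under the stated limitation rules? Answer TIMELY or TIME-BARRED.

TIME-BARRED

Accrual is governed by the date of the act, so the period began to run on September 23, 2012; the later discovery on October 8, 2013 is irrelevant under the stated rule.
Adding the 18 months base period to September 23, 2012 gives a deadline of March 23, 2014, before any tolling.
The period was tolled for 313 days by the pending related arbitration (March 8, 2013 to January 15, 2014), pushing the deadline to January 30, 2015.
The defendant's active military service from October 4, 2014 to October 9, 2015 tolled the period for 370 days, extending the deadline to February 4, 2016.
None of the other events listed affects the running of the period under the stated rules.
Filing on February 11, 2016 missed the February 4, 2016 deadline — the action is time-barred.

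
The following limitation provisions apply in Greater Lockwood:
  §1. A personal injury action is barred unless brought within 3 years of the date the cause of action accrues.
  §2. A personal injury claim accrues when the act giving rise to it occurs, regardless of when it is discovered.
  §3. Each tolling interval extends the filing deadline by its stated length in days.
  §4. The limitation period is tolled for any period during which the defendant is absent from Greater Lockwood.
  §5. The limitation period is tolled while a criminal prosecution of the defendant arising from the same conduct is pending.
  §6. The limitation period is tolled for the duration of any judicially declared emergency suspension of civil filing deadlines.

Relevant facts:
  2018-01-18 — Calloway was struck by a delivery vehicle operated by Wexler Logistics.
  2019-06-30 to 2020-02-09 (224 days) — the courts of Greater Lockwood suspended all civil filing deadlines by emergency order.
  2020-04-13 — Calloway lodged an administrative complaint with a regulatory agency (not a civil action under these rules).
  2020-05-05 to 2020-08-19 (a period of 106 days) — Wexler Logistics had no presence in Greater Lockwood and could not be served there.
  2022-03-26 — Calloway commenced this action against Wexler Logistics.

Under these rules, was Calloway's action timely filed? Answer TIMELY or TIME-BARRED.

TIME-BARRED

The cause of action accrued on 2018-01-18, the date of the act.
The untolled deadline — 3 years after 2018-01-18 — is 2021-01-18.
The period was tolled for 224 days by the emergency suspension of filing deadlines (2019-06-30 to 2020-02-09), pushing the deadline to 2021-08-30.
The defendant's absence from the jurisdiction from 2020-05-05 to 2020-08-19 tolled the period for 106 days, extending the deadline to 2021-12-14.
The other events in the timeline have no effect on the limitation period under the stated rules.
Filing on 2022-03-26 missed the 2021-12-14 deadline — the action is time-barred.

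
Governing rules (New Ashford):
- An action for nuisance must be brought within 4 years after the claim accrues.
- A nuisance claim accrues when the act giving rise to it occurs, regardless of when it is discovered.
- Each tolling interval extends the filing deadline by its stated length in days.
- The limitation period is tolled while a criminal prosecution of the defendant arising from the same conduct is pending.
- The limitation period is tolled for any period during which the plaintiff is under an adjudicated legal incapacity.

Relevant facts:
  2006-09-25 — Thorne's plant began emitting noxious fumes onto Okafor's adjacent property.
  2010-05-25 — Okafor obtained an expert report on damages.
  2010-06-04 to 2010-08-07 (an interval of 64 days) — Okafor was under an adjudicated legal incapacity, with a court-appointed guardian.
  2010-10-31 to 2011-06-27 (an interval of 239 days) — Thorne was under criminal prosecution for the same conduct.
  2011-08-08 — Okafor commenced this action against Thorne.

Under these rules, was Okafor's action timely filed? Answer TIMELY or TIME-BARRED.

TIME-BARRED

The limitation period began to run on 2006-09-25.
The untolled deadline — 4 years after 2006-09-25 — is 2010-09-25.
Because the plaintiff's legal incapacity ran from 2010-06-04 to 2010-08-07, the deadline is extended by 64 days to 2010-11-28.
The pending criminal prosecution from 2010-10-31 to 2011-06-27 tolled the period for 239 days, extending the deadline to 2011-07-25.
The other events in the timeline have no effect on the limitation period under the stated rules.
The 2011-08-08 filing falls after the 2011-07-25 deadline; the claim is time-barred.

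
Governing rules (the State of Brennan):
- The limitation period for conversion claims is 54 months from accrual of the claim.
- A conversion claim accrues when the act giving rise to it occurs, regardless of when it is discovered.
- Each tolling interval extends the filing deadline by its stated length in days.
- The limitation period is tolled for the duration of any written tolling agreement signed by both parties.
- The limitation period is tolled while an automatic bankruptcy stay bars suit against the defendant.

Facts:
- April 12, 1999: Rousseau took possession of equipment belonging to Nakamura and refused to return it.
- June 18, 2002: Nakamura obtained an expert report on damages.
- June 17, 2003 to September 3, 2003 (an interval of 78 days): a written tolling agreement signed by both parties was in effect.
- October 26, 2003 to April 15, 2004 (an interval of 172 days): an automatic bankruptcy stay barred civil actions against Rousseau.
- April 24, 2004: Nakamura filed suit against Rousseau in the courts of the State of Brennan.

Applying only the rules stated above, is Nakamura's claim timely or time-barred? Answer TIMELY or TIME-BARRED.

The limitation period began to run on April 12, 1999.
The untolled deadline — 54 months after April 12, 1999 — is October 12, 2003.
The written tolling agreement from June 17, 2003 to September 3, 2003 tolled the period for 78 days, extending the deadline to December 29, 2003.
The period was tolled for 172 days by the automatic bankruptcy stay (October 26, 2003 to April 15, 2004), pushing the deadline to June 18, 2004.
The other events in the timeline have no effect on the limitation period under the stated rules.
Nakamura filed on April 24, 2004, before the June 18, 2004 deadline, so the action is timely.

TIMELY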